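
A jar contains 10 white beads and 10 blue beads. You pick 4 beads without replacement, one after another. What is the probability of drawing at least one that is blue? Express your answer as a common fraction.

P(no blue) = 10/20 × 9/19 × 8/18 × 7/17 = 5040/116280 = 14/323.
P(at least one) = 1 − 14/323 = 309/323.

309/323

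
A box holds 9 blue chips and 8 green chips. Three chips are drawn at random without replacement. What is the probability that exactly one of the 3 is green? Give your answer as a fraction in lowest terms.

36/85

One ordering (green drawn first) has probability 8/17 × 9/16 × 8/15 = 576/4080 = 12/85.
There are C(3,1) = 3 such orderings, each equally likely, so P = 3 × 12/85 = 36/85.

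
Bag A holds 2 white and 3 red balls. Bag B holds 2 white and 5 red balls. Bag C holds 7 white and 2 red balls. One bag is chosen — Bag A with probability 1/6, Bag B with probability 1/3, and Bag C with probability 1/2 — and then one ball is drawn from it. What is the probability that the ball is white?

From Bag A: P(white) = 2/5.
From Bag B: P(white) = 2/7.
From Bag C: P(white) = 7/9.
Total probability = (1/6)(2/5) + (1/3)(2/7) + (1/2)(7/9) = 347/630.

347/630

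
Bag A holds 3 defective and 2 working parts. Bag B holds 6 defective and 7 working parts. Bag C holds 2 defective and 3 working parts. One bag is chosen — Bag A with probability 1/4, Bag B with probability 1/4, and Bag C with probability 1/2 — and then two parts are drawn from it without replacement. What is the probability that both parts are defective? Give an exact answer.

9/52

From Bag A: P(both defective) = (3/5)(2/4) = 3/10.
From Bag B: P(both defective) = (6/13)(5/12) = 5/26.
From Bag C: P(both defective) = (2/5)(1/4) = 1/10.
Total probability = (1/4)(3/10) + (1/4)(5/26) + (1/2)(1/10) = 9/52.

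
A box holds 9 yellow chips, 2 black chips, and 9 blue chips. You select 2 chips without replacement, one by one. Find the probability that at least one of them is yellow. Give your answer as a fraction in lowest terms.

P(no yellow) = 11/20 × 10/19 = 110/380 = 11/38.
P(at least one) = 1 − 11/38 = 27/38.

27/38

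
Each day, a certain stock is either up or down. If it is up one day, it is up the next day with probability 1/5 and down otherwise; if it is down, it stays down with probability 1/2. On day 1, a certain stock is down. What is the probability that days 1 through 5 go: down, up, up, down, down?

1/25

Day 1 is given. For each transition, use the conditional probability from the current state:
P(up | down) = 1/2; P(up | up) = 1/5; P(down | up) = 4/5; P(down | down) = 1/2.
P = 1/2 × 1/5 × 4/5 × 1/2 = 4/100 = 1/25.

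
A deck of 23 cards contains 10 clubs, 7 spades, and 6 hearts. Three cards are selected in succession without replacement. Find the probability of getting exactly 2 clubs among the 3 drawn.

One ordering (clubs drawn first) has probability 10/23 × 9/22 × 13/21 = 1170/10626 = 195/1771.
There are C(3,2) = 3 such orderings, each equally likely, so P = 3 × 195/1771 = 585/1771.

585/1771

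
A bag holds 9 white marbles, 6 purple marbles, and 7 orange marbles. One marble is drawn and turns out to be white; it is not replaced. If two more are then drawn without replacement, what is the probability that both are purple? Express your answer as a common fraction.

After the first draw, 6 of the remaining 21 marbles are purple.
P = 6/21 × 5/20 = 30/420 = 1/14.

1/14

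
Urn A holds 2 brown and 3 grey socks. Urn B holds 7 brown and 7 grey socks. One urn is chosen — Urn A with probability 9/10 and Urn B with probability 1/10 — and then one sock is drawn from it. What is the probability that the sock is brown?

41/100

From Urn A: P(brown) = 2/5.
From Urn B: P(brown) = 7/14.
Total probability = (9/10)(2/5) + (1/10)(7/14) = 41/100.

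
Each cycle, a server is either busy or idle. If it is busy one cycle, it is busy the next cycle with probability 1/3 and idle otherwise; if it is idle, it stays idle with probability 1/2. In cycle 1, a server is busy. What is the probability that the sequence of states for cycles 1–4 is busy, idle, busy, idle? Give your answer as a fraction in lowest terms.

2/9

Cycle 1 is given. For each transition, use the conditional probability from the current state:
P(idle | busy) = 2/3; P(busy | idle) = 1/2; P(idle | busy) = 2/3.
P = 2/3 × 1/2 × 2/3 = 4/18 = 2/9.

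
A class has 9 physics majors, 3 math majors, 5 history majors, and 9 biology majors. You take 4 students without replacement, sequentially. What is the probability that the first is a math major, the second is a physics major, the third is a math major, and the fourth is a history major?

Each draw changes the counts, so multiply the conditional probabilities along the sequence:
P = 3/26 × 9/25 × 2/24 × 5/23 = 270/358800 = 9/11960.

9/11960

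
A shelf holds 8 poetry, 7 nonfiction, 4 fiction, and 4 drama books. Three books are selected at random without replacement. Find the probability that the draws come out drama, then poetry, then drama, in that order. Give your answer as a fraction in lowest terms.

Multiply the probability of each draw given the previous ones:
P = 4/23 × 8/22 × 3/21 = 96/10626 = 16/1771.

16/1771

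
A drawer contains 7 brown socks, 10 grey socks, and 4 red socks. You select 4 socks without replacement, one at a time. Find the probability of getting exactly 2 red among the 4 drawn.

272/1995

One ordering (red drawn first) has probability 4/21 × 3/20 × 17/19 × 16/18 = 3264/143640 = 136/5985.
There are C(4,2) = 6 such orderings, each equally likely, so P = 6 × 136/5985 = 272/1995.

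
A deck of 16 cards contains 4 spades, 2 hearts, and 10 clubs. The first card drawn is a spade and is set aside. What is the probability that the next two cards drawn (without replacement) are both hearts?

1/105

After the first draw, 2 of the remaining 15 cards are hearts.
P = 2/15 × 1/14 = 2/210 = 1/105.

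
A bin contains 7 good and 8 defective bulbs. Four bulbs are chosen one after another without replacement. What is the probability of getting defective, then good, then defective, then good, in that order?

Each draw changes the counts, so multiply the conditional probabilities along the sequence:
P = 8/15 × 7/14 × 7/13 × 6/12 = 2352/32760 = 14/195.

14/195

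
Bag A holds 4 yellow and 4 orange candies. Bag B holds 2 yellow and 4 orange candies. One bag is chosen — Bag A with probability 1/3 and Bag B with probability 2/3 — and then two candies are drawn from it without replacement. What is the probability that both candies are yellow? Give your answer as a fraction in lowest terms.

73/630

From Bag A: P(both yellow) = (4/8)(3/7) = 3/14.
From Bag B: P(both yellow) = (2/6)(1/5) = 1/15.
Total probability = (1/3)(3/14) + (2/3)(1/15) = 73/630.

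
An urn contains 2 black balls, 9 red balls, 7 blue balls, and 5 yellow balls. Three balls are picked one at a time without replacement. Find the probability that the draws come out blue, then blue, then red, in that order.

Each draw changes the counts, so multiply the conditional probabilities along the sequence:
P = 7/23 × 6/22 × 9/21 = 378/10626 = 9/253.

9/253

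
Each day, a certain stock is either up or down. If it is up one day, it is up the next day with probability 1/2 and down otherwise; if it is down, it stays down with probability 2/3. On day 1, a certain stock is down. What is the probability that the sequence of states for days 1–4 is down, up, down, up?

1/18

Day 1 is given. For each transition, use the conditional probability from the current state:
P(up | down) = 1/3; P(down | up) = 1/2; P(up | down) = 1/3.
P = 1/3 × 1/2 × 1/3 = 1/18.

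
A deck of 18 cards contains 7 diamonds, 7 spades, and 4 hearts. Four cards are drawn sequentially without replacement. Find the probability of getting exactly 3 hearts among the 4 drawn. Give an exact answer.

14/765

One ordering (hearts drawn first) has probability 4/18 × 3/17 × 2/16 × 14/15 = 336/73440 = 7/1530.
There are C(4,3) = 4 such orderings, each equally likely, so P = 4 × 7/1530 = 14/765.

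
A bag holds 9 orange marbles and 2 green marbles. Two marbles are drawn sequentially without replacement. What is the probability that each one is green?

P(every draw is green) = 2/11 × 1/10 = 2/110 = 1/55.

1/55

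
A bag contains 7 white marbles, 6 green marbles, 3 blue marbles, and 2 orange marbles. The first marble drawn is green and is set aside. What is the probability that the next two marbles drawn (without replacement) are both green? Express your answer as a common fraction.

5/68

With the first marble removed, 5 green remain out of 17.
P = 5/17 × 4/16 = 20/272 = 5/68.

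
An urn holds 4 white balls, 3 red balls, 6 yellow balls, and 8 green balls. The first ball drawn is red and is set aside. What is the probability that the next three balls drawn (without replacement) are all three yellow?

With the first ball removed, 6 yellow remain out of 20.
P = 6/20 × 5/19 × 4/18 = 120/6840 = 1/57.

1/57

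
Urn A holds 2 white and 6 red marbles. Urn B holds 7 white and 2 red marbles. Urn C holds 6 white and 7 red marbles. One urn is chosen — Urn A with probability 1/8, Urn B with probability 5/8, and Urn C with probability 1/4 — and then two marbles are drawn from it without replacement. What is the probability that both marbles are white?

911/2184

From Urn A: P(both white) = (2/8)(1/7) = 1/28.
From Urn B: P(both white) = (7/9)(6/8) = 7/12.
From Urn C: P(both white) = (6/13)(5/12) = 5/26.
Total probability = (1/8)(1/28) + (5/8)(7/12) + (1/4)(5/26) = 911/2184.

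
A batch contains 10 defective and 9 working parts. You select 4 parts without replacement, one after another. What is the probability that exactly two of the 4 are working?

135/323

One ordering (working drawn first) has probability 9/19 × 8/18 × 10/17 × 9/16 = 6480/93024 = 45/646.
There are C(4,2) = 6 such orderings, each equally likely, so P = 6 × 45/646 = 135/323.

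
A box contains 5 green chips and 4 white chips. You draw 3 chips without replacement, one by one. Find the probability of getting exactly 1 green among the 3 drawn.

5/14

One ordering (green drawn first) has probability 5/9 × 4/8 × 3/7 = 60/504 = 5/42.
There are C(3,1) = 3 such orderings, each equally likely, so P = 3 × 5/42 = 5/14.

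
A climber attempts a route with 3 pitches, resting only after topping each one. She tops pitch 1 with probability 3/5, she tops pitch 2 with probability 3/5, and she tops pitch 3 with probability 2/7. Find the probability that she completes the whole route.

18/175

The events are sequential, so multiply the conditional probabilities:
P = 3/5 × 3/5 × 2/7 = 18/175.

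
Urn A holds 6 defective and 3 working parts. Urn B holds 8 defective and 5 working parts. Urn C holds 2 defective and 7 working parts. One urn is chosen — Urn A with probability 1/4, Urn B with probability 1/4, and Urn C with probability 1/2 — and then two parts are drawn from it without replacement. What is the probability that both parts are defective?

389/1872

From Urn A: P(both defective) = (6/9)(5/8) = 5/12.
From Urn B: P(both defective) = (8/13)(7/12) = 14/39.
From Urn C: P(both defective) = (2/9)(1/8) = 1/36.
Total probability = (1/4)(5/12) + (1/4)(14/39) + (1/2)(1/36) = 389/1872.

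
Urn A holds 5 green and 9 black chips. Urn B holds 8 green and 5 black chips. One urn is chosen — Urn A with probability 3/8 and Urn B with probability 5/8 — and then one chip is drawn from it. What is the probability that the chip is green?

From Urn A: P(green) = 5/14.
From Urn B: P(green) = 8/13.
Total probability = (3/8)(5/14) + (5/8)(8/13) = 755/1456.

755/1456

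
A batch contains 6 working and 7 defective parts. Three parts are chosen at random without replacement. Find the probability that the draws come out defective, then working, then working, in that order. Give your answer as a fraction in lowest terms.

35/286

Each draw changes the counts, so multiply the conditional probabilities along the sequence:
P = 7/13 × 6/12 × 5/11 = 210/1716 = 35/286.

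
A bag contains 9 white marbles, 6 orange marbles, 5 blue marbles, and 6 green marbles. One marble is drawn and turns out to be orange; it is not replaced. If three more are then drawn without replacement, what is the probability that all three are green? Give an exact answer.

After the first draw, 6 of the remaining 25 marbles are green.
P = 6/25 × 5/24 × 4/23 = 120/13800 = 1/115.

1/115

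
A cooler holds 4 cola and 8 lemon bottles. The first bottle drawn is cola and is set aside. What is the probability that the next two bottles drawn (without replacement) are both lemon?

With the first bottle removed, 8 lemon remain out of 11.
P = 8/11 × 7/10 = 56/110 = 28/55.

28/55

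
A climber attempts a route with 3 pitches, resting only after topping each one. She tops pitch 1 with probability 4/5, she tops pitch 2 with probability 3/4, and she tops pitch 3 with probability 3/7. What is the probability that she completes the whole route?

The events are sequential, so multiply the conditional probabilities:
P = 4/5 × 3/4 × 3/7 = 36/140 = 9/35.

9/35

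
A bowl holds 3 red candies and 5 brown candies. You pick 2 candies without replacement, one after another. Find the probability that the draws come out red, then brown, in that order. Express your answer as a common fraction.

15/56

Each draw changes the counts, so multiply the conditional probabilities along the sequence:
P = 3/8 × 5/7 = 15/56.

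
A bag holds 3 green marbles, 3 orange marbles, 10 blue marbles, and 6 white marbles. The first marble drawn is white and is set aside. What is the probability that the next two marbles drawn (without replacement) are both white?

After the first draw, 5 of the remaining 21 marbles are white.
P = 5/21 × 4/20 = 20/420 = 1/21.

1/21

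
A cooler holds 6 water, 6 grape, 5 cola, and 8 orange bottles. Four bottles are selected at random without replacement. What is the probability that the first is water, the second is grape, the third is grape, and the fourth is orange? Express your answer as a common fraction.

Multiply the probability of each draw given the previous ones:
P = 6/25 × 6/24 × 5/23 × 8/22 = 1440/303600 = 6/1265.

6/1265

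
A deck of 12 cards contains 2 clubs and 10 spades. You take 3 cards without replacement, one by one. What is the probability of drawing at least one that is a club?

5/11

P(no clubs) = 10/12 × 9/11 × 8/10 = 720/1320 = 6/11.
P(at least one) = 1 − 6/11 = 5/11.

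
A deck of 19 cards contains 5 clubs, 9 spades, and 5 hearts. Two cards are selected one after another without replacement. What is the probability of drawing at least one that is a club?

80/171

P(no clubs) = 14/19 × 13/18 = 182/342 = 91/171.
P(at least one) = 1 − 91/171 = 80/171.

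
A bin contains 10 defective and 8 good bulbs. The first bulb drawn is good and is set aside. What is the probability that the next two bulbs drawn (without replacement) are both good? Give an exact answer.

21/136

After the first draw, 7 of the remaining 17 bulbs are good.
P = 7/17 × 6/16 = 42/272 = 21/136.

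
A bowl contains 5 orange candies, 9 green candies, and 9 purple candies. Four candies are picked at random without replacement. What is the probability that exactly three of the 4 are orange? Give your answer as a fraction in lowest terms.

36/1771

One ordering (orange drawn first) has probability 5/23 × 4/22 × 3/21 × 18/20 = 1080/212520 = 9/1771.
There are C(4,3) = 4 such orderings, each equally likely, so P = 4 × 9/1771 = 36/1771.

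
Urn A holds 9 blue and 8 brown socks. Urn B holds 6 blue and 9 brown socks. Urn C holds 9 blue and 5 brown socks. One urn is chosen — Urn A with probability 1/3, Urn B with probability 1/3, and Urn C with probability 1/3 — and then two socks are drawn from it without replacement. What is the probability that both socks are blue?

355/1326

From Urn A: P(both blue) = (9/17)(8/16) = 9/34.
From Urn B: P(both blue) = (6/15)(5/14) = 1/7.
From Urn C: P(both blue) = (9/14)(8/13) = 36/91.
Total probability = (1/3)(9/34) + (1/3)(1/7) + (1/3)(36/91) = 355/1326.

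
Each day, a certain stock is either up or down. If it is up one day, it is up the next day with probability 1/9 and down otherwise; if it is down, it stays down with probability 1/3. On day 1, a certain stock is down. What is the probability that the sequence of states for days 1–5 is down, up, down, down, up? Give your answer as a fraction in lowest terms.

32/243

Day 1 is given. For each transition, use the conditional probability from the current state:
P(up | down) = 2/3; P(down | up) = 8/9; P(down | down) = 1/3; P(up | down) = 2/3.
P = 2/3 × 8/9 × 1/3 × 2/3 = 32/243.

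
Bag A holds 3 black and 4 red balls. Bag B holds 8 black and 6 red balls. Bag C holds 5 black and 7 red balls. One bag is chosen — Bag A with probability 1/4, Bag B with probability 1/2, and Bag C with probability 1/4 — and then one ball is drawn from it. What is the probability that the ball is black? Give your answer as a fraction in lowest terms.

From Bag A: P(black) = 3/7.
From Bag B: P(black) = 8/14.
From Bag C: P(black) = 5/12.
Total probability = (1/4)(3/7) + (1/2)(8/14) + (1/4)(5/12) = 167/336.

167/336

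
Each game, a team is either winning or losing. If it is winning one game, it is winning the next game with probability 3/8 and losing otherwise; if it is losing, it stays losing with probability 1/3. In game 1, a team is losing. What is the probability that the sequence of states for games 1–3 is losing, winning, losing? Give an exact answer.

5/12

Game 1 is given. For each transition, use the conditional probability from the current state:
P(winning | losing) = 2/3; P(losing | winning) = 5/8.
P = 2/3 × 5/8 = 10/24 = 5/12.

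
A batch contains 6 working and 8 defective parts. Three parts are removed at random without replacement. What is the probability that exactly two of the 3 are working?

30/91

One ordering (working drawn first) has probability 6/14 × 5/13 × 8/12 = 240/2184 = 10/91.
There are C(3,2) = 3 such orderings, each equally likely, so P = 3 × 10/91 = 30/91.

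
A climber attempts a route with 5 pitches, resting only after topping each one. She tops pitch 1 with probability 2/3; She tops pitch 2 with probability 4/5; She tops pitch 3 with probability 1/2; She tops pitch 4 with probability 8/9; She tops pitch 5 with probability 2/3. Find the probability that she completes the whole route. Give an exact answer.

Multiplying along the chain,
P = 2/3 × 4/5 × 1/2 × 8/9 × 2/3 = 128/810 = 64/405.

64/405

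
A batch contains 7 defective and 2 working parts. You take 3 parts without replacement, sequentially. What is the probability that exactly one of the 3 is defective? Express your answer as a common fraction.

1/12

One ordering (defective drawn first) has probability 7/9 × 2/8 × 1/7 = 14/504 = 1/36.
There are C(3,1) = 3 such orderings, each equally likely, so P = 3 × 1/36 = 1/12.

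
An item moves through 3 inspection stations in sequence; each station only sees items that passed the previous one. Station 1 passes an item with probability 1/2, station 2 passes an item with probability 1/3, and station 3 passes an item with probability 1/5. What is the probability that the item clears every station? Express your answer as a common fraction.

1/30

The events are sequential, so multiply the conditional probabilities:
P = 1/2 × 1/3 × 1/5 = 1/30.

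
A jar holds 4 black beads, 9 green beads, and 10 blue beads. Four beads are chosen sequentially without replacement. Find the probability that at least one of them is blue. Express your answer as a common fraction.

148/161

P(no blue) = 13/23 × 12/22 × 11/21 × 10/20 = 17160/212520 = 13/161.
P(at least one) = 1 − 13/161 = 148/161.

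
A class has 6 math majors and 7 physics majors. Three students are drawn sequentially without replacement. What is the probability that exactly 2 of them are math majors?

105/286

One ordering (math majors drawn first) has probability 6/13 × 5/12 × 7/11 = 210/1716 = 35/286.
There are C(3,2) = 3 such orderings, each equally likely, so P = 3 × 35/286 = 105/286.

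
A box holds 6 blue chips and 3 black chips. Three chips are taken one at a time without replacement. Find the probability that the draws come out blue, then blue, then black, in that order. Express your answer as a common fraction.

5/28

Each draw changes the counts, so multiply the conditional probabilities along the sequence:
P = 6/9 × 5/8 × 3/7 = 90/504 = 5/28.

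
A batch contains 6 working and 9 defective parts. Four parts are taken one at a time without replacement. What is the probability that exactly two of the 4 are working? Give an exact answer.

36/91

One ordering (working drawn first) has probability 6/15 × 5/14 × 9/13 × 8/12 = 2160/32760 = 6/91.
There are C(4,2) = 6 such orderings, each equally likely, so P = 6 × 6/91 = 36/91.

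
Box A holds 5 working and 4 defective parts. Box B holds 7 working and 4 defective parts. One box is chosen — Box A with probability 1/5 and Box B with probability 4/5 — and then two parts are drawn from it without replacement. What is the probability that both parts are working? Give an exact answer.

From Box A: P(both working) = (5/9)(4/8) = 5/18.
From Box B: P(both working) = (7/11)(6/10) = 21/55.
Total probability = (1/5)(5/18) + (4/5)(21/55) = 1787/4950.

1787/4950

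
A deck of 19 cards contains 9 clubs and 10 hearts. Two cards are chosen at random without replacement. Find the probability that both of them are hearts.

P(all hearts) = 10/19 × 9/18 = 90/342 = 5/19.

5/19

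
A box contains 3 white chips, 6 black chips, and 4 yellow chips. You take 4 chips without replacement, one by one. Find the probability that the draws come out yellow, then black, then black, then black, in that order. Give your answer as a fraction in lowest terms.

Multiply the probability of each draw given the previous ones:
P = 4/13 × 6/12 × 5/11 × 4/10 = 480/17160 = 4/143.

4/143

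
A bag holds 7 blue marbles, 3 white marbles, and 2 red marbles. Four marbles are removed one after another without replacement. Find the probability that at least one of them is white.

P(no white) = 9/12 × 8/11 × 7/10 × 6/9 = 3024/11880 = 14/55.
P(at least one) = 1 − 14/55 = 41/55.

41/55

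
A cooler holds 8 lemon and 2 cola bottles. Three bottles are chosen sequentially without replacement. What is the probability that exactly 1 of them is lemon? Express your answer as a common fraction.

1/15

One ordering (lemon drawn first) has probability 8/10 × 2/9 × 1/8 = 16/720 = 1/45.
There are C(3,1) = 3 such orderings, each equally likely, so P = 3 × 1/45 = 1/15.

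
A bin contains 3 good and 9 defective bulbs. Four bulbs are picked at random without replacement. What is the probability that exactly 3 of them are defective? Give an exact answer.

One ordering (defective drawn first) has probability 9/12 × 8/11 × 7/10 × 3/9 = 1512/11880 = 7/55.
There are C(4,3) = 4 such orderings, each equally likely, so P = 4 × 7/55 = 28/55.

28/55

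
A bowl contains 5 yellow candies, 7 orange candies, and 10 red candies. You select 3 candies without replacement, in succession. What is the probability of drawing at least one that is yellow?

43/77

P(no yellow) = 17/22 × 16/21 × 15/20 = 4080/9240 = 34/77.
P(at least one) = 1 − 34/77 = 43/77.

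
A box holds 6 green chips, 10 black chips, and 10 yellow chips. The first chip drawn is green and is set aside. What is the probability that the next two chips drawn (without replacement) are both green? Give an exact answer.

1/30

With the first chip removed, 5 green remain out of 25.
P = 5/25 × 4/24 = 20/600 = 1/30.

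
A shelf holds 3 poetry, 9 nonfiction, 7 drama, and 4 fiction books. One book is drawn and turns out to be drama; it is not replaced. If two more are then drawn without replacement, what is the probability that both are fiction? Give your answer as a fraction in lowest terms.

After the first draw, 4 of the remaining 22 books are fiction.
P = 4/22 × 3/21 = 12/462 = 2/77.

2/77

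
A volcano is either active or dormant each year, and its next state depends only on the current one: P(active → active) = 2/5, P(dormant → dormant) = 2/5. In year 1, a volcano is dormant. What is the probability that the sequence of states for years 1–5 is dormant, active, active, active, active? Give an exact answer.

24/625

Year 1 is given. For each transition, use the conditional probability from the current state:
P(active | dormant) = 3/5; P(active | active) = 2/5; P(active | active) = 2/5; P(active | active) = 2/5.
P = 3/5 × 2/5 × 2/5 × 2/5 = 24/625.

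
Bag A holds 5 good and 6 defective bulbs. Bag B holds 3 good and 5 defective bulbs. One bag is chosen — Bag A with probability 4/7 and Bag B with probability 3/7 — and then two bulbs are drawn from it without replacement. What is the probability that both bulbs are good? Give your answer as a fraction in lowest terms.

From Bag A: P(both good) = (5/11)(4/10) = 2/11.
From Bag B: P(both good) = (3/8)(2/7) = 3/28.
Total probability = (4/7)(2/11) + (3/7)(3/28) = 323/2156.

323/2156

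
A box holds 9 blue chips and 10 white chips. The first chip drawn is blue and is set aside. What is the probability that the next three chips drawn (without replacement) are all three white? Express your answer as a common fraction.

With the first chip removed, 10 white remain out of 18.
P = 10/18 × 9/17 × 8/16 = 720/4896 = 5/34.

5/34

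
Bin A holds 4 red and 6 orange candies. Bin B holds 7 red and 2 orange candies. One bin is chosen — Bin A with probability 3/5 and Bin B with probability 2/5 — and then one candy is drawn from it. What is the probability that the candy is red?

124/225

From Bin A: P(red) = 4/10.
From Bin B: P(red) = 7/9.
Total probability = (3/5)(4/10) + (2/5)(7/9) = 124/225.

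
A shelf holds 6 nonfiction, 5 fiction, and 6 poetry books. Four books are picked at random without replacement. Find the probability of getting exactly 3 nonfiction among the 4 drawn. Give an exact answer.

11/119

One ordering (nonfiction drawn first) has probability 6/17 × 5/16 × 4/15 × 11/14 = 1320/57120 = 11/476.
There are C(4,3) = 4 such orderings, each equally likely, so P = 4 × 11/476 = 11/119.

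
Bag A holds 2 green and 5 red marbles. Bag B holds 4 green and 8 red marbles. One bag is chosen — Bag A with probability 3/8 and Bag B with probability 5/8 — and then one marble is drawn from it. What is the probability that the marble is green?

From Bag A: P(green) = 2/7.
From Bag B: P(green) = 4/12.
Total probability = (3/8)(2/7) + (5/8)(4/12) = 53/168.

53/168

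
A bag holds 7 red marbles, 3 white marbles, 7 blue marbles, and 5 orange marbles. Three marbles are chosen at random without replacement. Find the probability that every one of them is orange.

1/154

P(every draw is orange) = 5/22 × 4/21 × 3/20 = 60/9240 = 1/154.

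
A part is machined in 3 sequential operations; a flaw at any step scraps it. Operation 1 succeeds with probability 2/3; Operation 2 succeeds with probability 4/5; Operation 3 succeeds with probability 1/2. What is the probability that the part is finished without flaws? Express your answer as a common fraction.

4/15

The events are sequential, so multiply the conditional probabilities:
P = 2/3 × 4/5 × 1/2 = 8/30 = 4/15.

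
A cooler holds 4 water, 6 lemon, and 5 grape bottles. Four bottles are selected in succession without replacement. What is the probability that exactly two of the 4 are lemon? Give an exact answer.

36/91

One ordering (lemon drawn first) has probability 6/15 × 5/14 × 9/13 × 8/12 = 2160/32760 = 6/91.
There are C(4,2) = 6 such orderings, each equally likely, so P = 6 × 6/91 = 36/91.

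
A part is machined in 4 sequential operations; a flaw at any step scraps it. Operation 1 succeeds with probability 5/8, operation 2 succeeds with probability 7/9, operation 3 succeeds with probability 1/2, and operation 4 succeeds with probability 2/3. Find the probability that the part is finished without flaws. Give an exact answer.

35/216

Multiplying along the chain,
P = 5/8 × 7/9 × 1/2 × 2/3 = 70/432 = 35/216.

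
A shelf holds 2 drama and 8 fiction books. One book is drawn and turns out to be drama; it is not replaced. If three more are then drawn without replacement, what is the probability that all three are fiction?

After the first draw, 8 of the remaining 9 books are fiction.
P = 8/9 × 7/8 × 6/7 = 336/504 = 2/3.

2/3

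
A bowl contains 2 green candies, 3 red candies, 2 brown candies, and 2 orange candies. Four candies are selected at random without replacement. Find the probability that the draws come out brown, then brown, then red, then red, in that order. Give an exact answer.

Chain rule:
P = 2/9 × 1/8 × 3/7 × 2/6 = 12/3024 = 1/252.

1/252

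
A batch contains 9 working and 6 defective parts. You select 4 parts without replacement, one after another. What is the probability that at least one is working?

90/91

P(no working) = 6/15 × 5/14 × 4/13 × 3/12 = 360/32760 = 1/91.
P(at least one) = 1 − 1/91 = 90/91.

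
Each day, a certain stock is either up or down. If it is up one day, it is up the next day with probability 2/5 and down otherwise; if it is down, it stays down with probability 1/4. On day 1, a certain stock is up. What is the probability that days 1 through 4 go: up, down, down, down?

3/80

Day 1 is given. For each transition, use the conditional probability from the current state:
P(down | up) = 3/5; P(down | down) = 1/4; P(down | down) = 1/4.
P = 3/5 × 1/4 × 1/4 = 3/80.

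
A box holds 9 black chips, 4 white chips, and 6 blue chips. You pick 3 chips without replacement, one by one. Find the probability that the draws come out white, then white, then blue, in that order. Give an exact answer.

Each draw changes the counts, so multiply the conditional probabilities along the sequence:
P = 4/19 × 3/18 × 6/17 = 72/5814 = 4/323.

4/323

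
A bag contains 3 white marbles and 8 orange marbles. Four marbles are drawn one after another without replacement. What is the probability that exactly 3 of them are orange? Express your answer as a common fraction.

One ordering (orange drawn first) has probability 8/11 × 7/10 × 6/9 × 3/8 = 1008/7920 = 7/55.
There are C(4,3) = 4 such orderings, each equally likely, so P = 4 × 7/55 = 28/55.

28/55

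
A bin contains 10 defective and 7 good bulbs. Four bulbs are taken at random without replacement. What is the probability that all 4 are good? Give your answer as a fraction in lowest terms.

P(every draw is good) = 7/17 × 6/16 × 5/15 × 4/14 = 840/57120 = 1/68.

1/68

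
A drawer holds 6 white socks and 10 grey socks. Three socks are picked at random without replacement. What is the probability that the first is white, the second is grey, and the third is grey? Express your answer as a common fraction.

Chain rule:
P = 6/16 × 10/15 × 9/14 = 540/3360 = 9/56.

9/56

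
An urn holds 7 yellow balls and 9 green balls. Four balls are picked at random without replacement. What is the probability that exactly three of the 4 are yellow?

9/52

One ordering (yellow drawn first) has probability 7/16 × 6/15 × 5/14 × 9/13 = 1890/43680 = 9/208.
There are C(4,3) = 4 such orderings, each equally likely, so P = 4 × 9/208 = 9/52.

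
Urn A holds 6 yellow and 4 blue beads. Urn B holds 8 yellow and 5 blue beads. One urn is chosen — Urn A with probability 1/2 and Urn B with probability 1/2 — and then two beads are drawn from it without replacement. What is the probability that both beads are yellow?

From Urn A: P(both yellow) = (6/10)(5/9) = 1/3.
From Urn B: P(both yellow) = (8/13)(7/12) = 14/39.
Total probability = (1/2)(1/3) + (1/2)(14/39) = 9/26.

9/26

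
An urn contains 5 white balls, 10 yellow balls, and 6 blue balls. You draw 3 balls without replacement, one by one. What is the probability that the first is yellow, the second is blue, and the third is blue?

Multiply the probability of each draw given the previous ones:
P = 10/21 × 6/20 × 5/19 = 300/7980 = 5/133.

5/133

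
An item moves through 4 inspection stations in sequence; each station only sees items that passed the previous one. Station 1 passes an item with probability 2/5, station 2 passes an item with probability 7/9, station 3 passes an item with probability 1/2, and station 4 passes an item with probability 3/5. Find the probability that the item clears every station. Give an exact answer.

7/75

Multiplying along the chain,
P = 2/5 × 7/9 × 1/2 × 3/5 = 42/450 = 7/75.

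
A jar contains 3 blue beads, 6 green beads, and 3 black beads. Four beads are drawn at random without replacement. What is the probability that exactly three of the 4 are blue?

One ordering (blue drawn first) has probability 3/12 × 2/11 × 1/10 × 9/9 = 54/11880 = 1/220.
There are C(4,3) = 4 such orderings, each equally likely, so P = 4 × 1/220 = 1/55.

1/55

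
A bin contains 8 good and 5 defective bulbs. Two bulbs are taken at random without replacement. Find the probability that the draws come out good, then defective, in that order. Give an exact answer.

Each draw changes the counts, so multiply the conditional probabilities along the sequence:
P = 8/13 × 5/12 = 40/156 = 10/39.

10/39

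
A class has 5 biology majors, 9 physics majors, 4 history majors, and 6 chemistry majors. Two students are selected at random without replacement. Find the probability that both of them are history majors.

1/46

P(every draw is a history major) = 4/24 × 3/23 = 12/552 = 1/46.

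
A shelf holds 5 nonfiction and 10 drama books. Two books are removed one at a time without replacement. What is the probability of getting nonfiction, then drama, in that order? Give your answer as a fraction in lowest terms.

5/21

Each draw changes the counts, so multiply the conditional probabilities along the sequence:
P = 5/15 × 10/14 = 50/210 = 5/21.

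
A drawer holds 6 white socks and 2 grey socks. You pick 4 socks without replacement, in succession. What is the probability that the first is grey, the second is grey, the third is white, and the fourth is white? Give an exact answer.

1/28

Chain rule:
P = 2/8 × 1/7 × 6/6 × 5/5 = 60/1680 = 1/28.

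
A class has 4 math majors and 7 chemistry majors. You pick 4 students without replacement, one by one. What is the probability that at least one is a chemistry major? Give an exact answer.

P(no chemistry majors) = 4/11 × 3/10 × 2/9 × 1/8 = 24/7920 = 1/330.
P(at least one) = 1 − 1/330 = 329/330.

329/330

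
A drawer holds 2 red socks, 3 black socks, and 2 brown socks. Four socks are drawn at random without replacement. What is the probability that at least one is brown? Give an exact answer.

P(no brown) = 5/7 × 4/6 × 3/5 × 2/4 = 120/840 = 1/7.
P(at least one) = 1 − 1/7 = 6/7.

6/7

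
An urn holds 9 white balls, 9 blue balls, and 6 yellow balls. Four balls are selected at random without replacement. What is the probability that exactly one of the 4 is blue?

One ordering (blue drawn first) has probability 9/24 × 15/23 × 14/22 × 13/21 = 24570/255024 = 195/2024.
There are C(4,1) = 4 such orderings, each equally likely, so P = 4 × 195/2024 = 195/506.

195/506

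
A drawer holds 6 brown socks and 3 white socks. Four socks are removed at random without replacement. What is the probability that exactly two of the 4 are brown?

5/14

One ordering (brown drawn first) has probability 6/9 × 5/8 × 3/7 × 2/6 = 180/3024 = 5/84.
There are C(4,2) = 6 such orderings, each equally likely, so P = 6 × 5/84 = 5/14.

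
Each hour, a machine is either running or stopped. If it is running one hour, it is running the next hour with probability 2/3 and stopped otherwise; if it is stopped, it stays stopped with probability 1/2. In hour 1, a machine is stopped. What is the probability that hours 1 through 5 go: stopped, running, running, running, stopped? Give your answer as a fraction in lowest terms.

2/27

Hour 1 is given. For each transition, use the conditional probability from the current state:
P(running | stopped) = 1/2; P(running | running) = 2/3; P(running | running) = 2/3; P(stopped | running) = 1/3.
P = 1/2 × 2/3 × 2/3 × 1/3 = 4/54 = 2/27.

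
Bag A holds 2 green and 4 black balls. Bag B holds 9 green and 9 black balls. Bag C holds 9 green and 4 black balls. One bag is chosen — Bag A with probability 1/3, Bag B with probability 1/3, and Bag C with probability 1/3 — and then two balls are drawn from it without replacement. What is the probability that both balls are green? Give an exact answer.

2531/9945

From Bag A: P(both green) = (2/6)(1/5) = 1/15.
From Bag B: P(both green) = (9/18)(8/17) = 4/17.
From Bag C: P(both green) = (9/13)(8/12) = 6/13.
Total probability = (1/3)(1/15) + (1/3)(4/17) + (1/3)(6/13) = 2531/9945.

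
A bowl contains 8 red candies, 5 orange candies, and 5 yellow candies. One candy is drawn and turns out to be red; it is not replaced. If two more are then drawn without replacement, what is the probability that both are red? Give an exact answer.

With the first candy removed, 7 red remain out of 17.
P = 7/17 × 6/16 = 42/272 = 21/136.

21/136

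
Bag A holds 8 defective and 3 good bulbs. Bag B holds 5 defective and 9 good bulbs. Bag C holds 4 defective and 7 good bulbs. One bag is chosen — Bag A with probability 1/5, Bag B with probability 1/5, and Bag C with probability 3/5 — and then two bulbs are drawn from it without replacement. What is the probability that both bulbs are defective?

4736/25025

From Bag A: P(both defective) = (8/11)(7/10) = 28/55.
From Bag B: P(both defective) = (5/14)(4/13) = 10/91.
From Bag C: P(both defective) = (4/11)(3/10) = 6/55.
Total probability = (1/5)(28/55) + (1/5)(10/91) + (3/5)(6/55) = 4736/25025.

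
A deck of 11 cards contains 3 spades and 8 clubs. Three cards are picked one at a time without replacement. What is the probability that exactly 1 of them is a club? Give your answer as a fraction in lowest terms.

8/55

One ordering (a club drawn first) has probability 8/11 × 3/10 × 2/9 = 48/990 = 8/165.
There are C(3,1) = 3 such orderings, each equally likely, so P = 3 × 8/165 = 8/55.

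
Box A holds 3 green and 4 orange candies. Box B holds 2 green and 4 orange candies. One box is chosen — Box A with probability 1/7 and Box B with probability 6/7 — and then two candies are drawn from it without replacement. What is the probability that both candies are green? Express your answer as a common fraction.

19/245

From Box A: P(both green) = (3/7)(2/6) = 1/7.
From Box B: P(both green) = (2/6)(1/5) = 1/15.
Total probability = (1/7)(1/7) + (6/7)(1/15) = 19/245.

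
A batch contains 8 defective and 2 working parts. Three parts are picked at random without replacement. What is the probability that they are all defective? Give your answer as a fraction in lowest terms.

7/15

P(all defective) = 8/10 × 7/9 × 6/8 = 336/720 = 7/15.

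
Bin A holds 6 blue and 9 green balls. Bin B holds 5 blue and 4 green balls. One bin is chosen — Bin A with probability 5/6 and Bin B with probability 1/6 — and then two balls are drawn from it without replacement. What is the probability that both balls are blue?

125/756

From Bin A: P(both blue) = (6/15)(5/14) = 1/7.
From Bin B: P(both blue) = (5/9)(4/8) = 5/18.
Total probability = (5/6)(1/7) + (1/6)(5/18) = 125/756.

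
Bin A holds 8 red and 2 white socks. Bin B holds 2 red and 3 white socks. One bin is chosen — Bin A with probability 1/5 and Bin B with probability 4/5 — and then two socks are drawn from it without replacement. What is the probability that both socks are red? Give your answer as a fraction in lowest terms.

From Bin A: P(both red) = (8/10)(7/9) = 28/45.
From Bin B: P(both red) = (2/5)(1/4) = 1/10.
Total probability = (1/5)(28/45) + (4/5)(1/10) = 46/225.

46/225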